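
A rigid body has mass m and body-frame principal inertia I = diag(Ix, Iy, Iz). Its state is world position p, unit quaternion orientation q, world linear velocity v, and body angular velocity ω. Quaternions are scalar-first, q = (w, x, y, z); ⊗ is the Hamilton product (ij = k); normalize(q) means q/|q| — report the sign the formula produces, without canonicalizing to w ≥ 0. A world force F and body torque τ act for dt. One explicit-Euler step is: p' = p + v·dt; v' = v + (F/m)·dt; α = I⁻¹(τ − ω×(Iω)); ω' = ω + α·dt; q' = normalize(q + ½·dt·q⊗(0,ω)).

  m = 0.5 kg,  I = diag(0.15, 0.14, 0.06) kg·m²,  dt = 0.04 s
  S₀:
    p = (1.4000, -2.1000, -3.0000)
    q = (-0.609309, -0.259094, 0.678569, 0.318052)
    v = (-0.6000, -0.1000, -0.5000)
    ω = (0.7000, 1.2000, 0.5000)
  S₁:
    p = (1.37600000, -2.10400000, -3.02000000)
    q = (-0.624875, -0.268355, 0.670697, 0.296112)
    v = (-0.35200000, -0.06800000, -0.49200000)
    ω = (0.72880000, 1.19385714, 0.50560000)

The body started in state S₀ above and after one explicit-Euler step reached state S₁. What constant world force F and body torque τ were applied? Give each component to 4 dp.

Δω = ω₁−ω₀ = (0.02880000, -0.00614286, 0.00560000)
τ = I·(Δω/dt) + ω₀×(Iω₀) = (0.0600, 0.0100, 0.0000)
velocity change Δv = (0.24800000, 0.03200000, 0.00800000)
F = m·Δv/dt = (3.1000, 0.4000, 0.1000)

F = (3.1000, 0.4000, 0.1000)
τ = (0.0600, 0.0100, 0.0000)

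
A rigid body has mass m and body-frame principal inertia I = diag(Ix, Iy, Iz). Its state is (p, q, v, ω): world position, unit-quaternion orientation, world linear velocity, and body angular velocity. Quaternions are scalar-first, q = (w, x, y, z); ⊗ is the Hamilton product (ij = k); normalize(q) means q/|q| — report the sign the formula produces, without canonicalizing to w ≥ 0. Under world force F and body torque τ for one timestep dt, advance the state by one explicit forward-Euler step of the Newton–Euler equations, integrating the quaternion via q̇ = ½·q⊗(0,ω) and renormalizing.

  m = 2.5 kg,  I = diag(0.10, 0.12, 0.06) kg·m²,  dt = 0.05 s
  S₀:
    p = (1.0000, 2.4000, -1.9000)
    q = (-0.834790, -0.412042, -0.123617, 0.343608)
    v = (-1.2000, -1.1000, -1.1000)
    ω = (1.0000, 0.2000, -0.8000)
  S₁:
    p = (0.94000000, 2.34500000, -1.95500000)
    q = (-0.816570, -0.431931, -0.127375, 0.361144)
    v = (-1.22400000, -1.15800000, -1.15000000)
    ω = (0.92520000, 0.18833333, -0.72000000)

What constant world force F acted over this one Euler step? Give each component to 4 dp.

v₁ − v₀ = (-0.02400000, -0.05800000, -0.05000000)
m·(v₁−v₀)/dt = (-1.2000, -2.9000, -2.5000)

F = (-1.2000, -2.9000, -2.5000)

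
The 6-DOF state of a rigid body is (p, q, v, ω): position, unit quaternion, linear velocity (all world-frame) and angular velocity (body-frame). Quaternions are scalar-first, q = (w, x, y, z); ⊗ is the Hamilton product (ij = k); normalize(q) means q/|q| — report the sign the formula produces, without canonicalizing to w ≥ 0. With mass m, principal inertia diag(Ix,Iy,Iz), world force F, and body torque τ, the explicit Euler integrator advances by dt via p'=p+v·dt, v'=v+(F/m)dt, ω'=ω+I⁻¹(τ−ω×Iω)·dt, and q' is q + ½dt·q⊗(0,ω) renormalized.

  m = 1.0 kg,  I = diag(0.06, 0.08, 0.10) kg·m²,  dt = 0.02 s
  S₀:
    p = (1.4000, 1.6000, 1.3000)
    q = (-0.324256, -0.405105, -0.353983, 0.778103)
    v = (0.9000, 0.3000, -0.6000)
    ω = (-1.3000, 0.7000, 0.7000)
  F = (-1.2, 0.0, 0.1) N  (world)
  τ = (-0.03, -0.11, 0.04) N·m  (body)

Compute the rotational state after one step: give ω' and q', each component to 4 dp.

gyro term ω×Iω = (0.0098, 0.0364, -0.0182)
α = I⁻¹(τ − ω×Iω) = (-0.6633, -1.8300, 0.5820)
ω + α·dt = (-1.3133, 0.6634, 0.7116)
Hamilton product q⊗(0,ω) = (-0.8235205, -0.3709274, -0.9549396, -0.9707306)
q' = normalize(q + ½dt·q⊗(0,ω)) = (-0.3324, -0.4088, -0.3635, 0.7683)

ω' = (-1.3133, 0.6634, 0.7116)
q' = (-0.3324, -0.4088, -0.3635, 0.7683)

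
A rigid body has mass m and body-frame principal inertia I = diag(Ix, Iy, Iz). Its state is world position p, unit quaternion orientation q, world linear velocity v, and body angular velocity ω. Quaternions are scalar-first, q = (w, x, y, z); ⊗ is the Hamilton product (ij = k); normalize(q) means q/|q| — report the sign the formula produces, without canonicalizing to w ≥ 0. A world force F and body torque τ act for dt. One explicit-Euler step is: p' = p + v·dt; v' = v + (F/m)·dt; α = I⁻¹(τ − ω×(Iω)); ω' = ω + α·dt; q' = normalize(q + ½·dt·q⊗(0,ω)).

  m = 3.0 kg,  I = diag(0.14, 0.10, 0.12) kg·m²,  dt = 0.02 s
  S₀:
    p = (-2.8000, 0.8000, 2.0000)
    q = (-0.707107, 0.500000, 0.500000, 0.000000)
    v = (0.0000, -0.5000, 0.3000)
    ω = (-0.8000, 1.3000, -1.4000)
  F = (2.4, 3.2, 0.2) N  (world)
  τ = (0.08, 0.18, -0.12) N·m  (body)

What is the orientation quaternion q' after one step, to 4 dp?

q⊗(0,ω) = (-0.2500000, -0.1343144, -0.2192391, 2.0399498)
q' = normalize(q + ½dt·q⊗(0,ω)) = (-0.7095, 0.4985, 0.4977, 0.0204)

q' = (-0.7095, 0.4985, 0.4977, 0.0204)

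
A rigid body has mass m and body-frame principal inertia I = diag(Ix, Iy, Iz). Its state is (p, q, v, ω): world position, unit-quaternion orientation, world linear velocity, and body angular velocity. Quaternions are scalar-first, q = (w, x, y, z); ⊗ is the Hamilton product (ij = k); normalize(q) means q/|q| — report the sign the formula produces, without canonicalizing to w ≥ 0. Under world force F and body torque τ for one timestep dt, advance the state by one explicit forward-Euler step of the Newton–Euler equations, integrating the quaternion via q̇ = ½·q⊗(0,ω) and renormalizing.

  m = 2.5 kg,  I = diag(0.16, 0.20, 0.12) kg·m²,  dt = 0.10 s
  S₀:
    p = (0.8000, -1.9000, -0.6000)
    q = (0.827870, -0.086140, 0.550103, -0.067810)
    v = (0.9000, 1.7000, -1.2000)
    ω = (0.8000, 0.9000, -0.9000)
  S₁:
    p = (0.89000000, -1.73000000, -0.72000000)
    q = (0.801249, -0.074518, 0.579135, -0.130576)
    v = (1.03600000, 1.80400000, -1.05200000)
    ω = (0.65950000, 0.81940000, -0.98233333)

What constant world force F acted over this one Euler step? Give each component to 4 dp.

Δv = v₁−v₀ = (0.13600000, 0.10400000, 0.14800000)
F = m·Δv/dt = (3.4000, 2.6000, 3.7000)

F = (3.4000, 2.6000, 3.7000)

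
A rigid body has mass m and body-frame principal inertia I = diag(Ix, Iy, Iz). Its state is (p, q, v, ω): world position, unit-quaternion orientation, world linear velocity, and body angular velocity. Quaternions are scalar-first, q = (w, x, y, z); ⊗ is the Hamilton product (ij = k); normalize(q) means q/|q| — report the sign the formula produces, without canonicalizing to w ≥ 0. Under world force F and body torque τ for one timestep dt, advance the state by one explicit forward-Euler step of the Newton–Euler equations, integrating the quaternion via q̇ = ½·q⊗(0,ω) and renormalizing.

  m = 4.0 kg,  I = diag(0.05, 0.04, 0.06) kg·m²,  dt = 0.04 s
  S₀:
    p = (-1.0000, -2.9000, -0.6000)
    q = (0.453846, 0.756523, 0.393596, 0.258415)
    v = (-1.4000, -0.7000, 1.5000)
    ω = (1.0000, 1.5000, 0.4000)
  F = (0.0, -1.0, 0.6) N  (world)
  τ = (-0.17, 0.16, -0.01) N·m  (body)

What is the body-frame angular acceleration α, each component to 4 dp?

gyro term ω×Iω = (0.0120, -0.0040, -0.0150)
angular accel α = (-3.6400, 4.1000, 0.0833)

α = (-3.6400, 4.1000, 0.0833)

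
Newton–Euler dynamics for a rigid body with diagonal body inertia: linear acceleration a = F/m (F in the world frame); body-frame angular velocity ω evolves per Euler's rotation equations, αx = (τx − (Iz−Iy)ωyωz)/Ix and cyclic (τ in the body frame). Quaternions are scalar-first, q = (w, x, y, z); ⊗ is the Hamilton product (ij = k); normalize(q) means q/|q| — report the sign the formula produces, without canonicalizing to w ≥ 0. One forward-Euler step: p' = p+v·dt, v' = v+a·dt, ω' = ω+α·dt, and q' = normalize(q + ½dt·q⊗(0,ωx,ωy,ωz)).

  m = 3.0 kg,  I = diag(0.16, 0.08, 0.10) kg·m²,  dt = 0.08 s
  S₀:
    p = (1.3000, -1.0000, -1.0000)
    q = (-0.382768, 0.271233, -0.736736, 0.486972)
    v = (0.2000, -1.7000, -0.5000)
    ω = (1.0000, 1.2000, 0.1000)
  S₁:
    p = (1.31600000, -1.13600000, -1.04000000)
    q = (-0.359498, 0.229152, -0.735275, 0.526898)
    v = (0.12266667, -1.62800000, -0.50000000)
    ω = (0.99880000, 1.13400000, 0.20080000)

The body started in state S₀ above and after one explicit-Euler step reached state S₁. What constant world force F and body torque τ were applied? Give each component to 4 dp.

F = (-2.9000, 2.7000, 0.0000)
τ = (0.0000, -0.0600, 0.0300)

rate change Δω = (-0.00120000, -0.06600000, 0.10080000)
I·α + gyro = (0.0000, -0.0600, 0.0300)
Δv = v₁−v₀ = (-0.07733333, 0.07200000, 0.00000000)
m·(v₁−v₀)/dt = (-2.9000, 2.7000, 0.0000)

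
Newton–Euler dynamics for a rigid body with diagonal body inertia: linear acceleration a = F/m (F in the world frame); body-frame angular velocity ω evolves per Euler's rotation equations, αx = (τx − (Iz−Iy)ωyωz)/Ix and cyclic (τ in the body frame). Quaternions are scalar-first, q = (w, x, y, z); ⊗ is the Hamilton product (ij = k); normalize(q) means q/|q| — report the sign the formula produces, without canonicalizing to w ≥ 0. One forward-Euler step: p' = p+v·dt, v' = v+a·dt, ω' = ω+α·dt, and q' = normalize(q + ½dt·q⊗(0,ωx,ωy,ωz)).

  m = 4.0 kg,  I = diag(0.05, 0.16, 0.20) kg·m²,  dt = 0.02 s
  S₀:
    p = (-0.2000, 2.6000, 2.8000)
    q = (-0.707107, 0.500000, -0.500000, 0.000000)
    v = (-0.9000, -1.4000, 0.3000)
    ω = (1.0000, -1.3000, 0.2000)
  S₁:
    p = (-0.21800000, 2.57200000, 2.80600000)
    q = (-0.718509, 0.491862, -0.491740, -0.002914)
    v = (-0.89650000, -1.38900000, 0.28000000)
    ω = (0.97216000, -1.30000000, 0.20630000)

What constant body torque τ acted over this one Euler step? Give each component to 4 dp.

rate change Δω = (-0.02784000, 0.00000000, 0.00630000)
ω₀×(Iω₀) = (-0.0104, -0.0300, -0.1430)
I·α + gyro = (-0.0800, -0.0300, -0.0800)

τ = (-0.0800, -0.0300, -0.0800)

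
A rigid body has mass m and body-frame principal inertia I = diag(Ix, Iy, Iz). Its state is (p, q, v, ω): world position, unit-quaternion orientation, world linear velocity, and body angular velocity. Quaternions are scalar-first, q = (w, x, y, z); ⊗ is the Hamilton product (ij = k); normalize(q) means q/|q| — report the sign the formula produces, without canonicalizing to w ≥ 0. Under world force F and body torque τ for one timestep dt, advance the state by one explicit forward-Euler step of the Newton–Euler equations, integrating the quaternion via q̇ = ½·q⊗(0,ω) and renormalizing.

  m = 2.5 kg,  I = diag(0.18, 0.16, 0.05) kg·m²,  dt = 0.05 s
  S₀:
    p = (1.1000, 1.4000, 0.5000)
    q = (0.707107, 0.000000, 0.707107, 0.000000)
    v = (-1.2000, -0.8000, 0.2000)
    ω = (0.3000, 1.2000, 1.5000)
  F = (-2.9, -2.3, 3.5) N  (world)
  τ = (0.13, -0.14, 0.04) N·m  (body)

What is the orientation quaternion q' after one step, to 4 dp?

Hamilton product q⊗(0,ω) = (-0.8485284, 1.2727926, 0.8485284, 0.8485284)
updated quaternion q' = (0.6851, 0.0318, 0.7275, 0.0212)

q' = (0.6851, 0.0318, 0.7275, 0.0212)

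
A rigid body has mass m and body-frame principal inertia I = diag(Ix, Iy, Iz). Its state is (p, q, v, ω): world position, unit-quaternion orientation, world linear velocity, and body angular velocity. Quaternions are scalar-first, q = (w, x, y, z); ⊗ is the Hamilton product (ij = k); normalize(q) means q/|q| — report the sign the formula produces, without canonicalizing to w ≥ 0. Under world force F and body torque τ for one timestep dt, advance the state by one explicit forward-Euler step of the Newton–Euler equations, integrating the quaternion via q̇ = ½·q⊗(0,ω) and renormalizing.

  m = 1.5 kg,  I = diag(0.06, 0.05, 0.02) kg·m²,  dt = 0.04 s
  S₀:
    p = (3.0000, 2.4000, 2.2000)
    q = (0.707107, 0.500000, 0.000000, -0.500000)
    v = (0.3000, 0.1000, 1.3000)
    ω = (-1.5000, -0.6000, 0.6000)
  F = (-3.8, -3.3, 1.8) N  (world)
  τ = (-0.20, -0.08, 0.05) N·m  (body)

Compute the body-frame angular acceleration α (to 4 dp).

α = (-3.5133, -0.8800, 2.9500)

gyro term ω×Iω = (0.0108, -0.0360, -0.0090)
α = I⁻¹(τ − ω×Iω) = (-3.5133, -0.8800, 2.9500)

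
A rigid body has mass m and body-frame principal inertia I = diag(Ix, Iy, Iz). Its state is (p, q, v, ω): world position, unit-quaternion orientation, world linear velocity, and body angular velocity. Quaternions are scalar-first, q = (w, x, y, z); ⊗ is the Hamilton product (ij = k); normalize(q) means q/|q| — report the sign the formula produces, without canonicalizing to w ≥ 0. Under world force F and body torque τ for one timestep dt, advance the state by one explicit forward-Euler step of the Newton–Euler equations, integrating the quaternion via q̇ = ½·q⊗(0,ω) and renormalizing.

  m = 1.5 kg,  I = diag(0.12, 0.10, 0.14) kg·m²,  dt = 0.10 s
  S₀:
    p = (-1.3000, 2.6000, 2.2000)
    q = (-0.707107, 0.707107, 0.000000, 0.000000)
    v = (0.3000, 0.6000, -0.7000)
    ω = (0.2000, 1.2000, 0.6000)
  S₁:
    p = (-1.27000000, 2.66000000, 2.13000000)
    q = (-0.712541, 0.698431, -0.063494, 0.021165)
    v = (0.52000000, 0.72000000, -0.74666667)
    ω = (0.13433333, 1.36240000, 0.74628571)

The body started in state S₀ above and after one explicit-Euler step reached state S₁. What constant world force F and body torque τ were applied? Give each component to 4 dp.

F = (3.3000, 1.8000, -0.7000)
τ = (-0.0500, 0.1600, 0.2000)

v₁ − v₀ = (0.22000000, 0.12000000, -0.04666667)
m·(v₁−v₀)/dt = (3.3000, 1.8000, -0.7000)
ω₁ − ω₀ = (-0.06566667, 0.16240000, 0.14628571)
ω₀×(Iω₀) = (0.0288, -0.0024, -0.0048)
I·α + gyro = (-0.0500, 0.1600, 0.2000)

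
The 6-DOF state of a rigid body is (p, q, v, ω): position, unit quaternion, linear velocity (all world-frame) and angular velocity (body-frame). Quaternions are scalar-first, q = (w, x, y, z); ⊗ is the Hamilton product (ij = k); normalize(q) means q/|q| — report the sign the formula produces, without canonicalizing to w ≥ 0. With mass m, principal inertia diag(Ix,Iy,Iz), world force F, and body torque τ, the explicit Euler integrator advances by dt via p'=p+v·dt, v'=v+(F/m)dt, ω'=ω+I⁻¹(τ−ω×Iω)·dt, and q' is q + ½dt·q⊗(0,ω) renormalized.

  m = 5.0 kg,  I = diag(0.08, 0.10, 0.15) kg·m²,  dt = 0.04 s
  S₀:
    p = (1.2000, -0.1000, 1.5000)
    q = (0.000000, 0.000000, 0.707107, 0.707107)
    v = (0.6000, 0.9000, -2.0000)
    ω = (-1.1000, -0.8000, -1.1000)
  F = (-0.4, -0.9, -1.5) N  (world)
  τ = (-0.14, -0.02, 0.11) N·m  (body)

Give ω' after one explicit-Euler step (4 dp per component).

ω' = (-1.1920, -0.7741, -1.0754)

(τ − ω×Iω)/I = (-2.3000, 0.6470, 0.6160)
ω + α·dt = (-1.1920, -0.7741, -1.0754)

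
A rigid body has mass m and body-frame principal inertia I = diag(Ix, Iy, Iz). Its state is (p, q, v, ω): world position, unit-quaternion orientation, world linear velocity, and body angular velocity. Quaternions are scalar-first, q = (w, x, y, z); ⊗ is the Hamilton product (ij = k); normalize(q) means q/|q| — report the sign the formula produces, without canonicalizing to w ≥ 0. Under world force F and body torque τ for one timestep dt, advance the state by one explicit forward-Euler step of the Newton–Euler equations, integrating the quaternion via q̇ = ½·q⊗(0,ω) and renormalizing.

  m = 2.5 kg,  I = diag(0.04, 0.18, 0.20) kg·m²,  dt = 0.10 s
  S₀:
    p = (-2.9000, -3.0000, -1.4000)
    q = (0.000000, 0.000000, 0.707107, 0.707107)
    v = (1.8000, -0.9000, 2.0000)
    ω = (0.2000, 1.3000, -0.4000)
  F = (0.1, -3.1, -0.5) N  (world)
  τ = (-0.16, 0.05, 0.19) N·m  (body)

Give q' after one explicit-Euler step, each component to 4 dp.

Hamilton product q⊗(0,ω) = (-0.6363963, -1.2020819, 0.1414214, -0.1414214)
updated quaternion q' = (-0.0317, -0.0600, 0.7125, 0.6984)

q' = (-0.0317, -0.0600, 0.7125, 0.6984)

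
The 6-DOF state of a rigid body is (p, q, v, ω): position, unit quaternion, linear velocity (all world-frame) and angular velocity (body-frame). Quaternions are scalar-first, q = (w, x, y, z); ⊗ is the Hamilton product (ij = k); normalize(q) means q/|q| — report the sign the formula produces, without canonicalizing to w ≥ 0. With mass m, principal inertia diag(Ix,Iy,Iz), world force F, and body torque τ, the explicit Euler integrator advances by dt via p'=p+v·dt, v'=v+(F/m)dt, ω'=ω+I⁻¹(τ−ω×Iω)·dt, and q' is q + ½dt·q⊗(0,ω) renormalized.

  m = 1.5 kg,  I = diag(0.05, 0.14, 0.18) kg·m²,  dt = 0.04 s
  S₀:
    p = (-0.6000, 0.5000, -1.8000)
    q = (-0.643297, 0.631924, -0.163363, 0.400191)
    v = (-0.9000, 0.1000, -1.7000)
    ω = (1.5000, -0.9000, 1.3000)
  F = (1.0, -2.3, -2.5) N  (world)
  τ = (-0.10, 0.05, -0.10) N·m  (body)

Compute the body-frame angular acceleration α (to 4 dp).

α = (-1.0640, 2.1679, 0.1194)

ω×(Iω) gyroscopic = (-0.0468, -0.2535, -0.1215)
angular accel α = (-1.0640, 2.1679, 0.1194)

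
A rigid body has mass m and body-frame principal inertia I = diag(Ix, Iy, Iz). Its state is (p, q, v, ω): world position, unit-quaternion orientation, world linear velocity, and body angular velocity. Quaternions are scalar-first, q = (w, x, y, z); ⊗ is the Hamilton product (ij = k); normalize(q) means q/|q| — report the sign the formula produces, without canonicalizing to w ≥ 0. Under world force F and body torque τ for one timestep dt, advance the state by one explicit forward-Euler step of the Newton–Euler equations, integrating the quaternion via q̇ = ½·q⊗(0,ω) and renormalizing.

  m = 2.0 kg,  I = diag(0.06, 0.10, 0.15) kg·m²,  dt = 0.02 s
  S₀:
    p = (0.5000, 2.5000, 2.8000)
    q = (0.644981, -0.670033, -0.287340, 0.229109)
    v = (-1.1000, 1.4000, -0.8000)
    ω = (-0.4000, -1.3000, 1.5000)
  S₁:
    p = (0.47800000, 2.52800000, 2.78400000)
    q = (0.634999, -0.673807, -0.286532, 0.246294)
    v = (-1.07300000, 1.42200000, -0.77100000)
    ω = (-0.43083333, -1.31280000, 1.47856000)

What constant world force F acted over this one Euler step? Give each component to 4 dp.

velocity change Δv = (0.02700000, 0.02200000, 0.02900000)
m·(v₁−v₀)/dt = (2.7000, 2.2000, 2.9000)

F = (2.7000, 2.2000, 2.9000)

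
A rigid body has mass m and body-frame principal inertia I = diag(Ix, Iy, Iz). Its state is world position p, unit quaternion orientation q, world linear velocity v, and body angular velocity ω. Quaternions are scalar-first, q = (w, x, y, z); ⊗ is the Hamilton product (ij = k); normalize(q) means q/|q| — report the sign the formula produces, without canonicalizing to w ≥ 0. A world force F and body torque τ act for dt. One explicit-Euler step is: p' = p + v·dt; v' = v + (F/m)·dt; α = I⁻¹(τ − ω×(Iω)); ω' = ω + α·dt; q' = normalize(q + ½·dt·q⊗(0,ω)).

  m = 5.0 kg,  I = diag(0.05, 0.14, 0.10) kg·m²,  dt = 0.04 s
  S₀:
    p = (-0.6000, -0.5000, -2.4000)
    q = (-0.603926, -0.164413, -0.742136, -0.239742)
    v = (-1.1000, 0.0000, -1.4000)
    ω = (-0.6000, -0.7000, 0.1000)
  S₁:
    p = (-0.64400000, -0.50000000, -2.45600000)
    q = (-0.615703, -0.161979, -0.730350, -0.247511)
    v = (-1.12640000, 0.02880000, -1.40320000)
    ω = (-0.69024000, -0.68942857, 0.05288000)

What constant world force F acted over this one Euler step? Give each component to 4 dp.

F = (-3.3000, 3.6000, -0.4000)

Δv = v₁−v₀ = (-0.02640000, 0.02880000, -0.00320000)
F = m·Δv/dt = (-3.3000, 3.6000, -0.4000)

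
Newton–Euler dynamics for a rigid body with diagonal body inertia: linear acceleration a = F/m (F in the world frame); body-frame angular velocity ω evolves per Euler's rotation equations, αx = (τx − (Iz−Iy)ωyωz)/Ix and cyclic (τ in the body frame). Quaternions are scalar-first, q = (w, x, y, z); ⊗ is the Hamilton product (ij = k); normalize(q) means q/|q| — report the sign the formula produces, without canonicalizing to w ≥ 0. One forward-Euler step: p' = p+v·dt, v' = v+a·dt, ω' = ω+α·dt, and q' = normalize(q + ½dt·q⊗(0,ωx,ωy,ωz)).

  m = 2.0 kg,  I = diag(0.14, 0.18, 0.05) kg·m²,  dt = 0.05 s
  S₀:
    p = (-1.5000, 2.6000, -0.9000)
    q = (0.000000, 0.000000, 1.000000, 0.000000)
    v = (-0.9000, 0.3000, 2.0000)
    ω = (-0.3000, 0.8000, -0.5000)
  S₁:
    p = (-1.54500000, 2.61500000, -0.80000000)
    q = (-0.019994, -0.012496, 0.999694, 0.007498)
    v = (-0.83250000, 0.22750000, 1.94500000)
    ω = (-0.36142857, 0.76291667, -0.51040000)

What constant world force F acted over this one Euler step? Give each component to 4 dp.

v₁ − v₀ = (0.06750000, -0.07250000, -0.05500000)
applied force F = (2.7000, -2.9000, -2.2000)

F = (2.7000, -2.9000, -2.2000)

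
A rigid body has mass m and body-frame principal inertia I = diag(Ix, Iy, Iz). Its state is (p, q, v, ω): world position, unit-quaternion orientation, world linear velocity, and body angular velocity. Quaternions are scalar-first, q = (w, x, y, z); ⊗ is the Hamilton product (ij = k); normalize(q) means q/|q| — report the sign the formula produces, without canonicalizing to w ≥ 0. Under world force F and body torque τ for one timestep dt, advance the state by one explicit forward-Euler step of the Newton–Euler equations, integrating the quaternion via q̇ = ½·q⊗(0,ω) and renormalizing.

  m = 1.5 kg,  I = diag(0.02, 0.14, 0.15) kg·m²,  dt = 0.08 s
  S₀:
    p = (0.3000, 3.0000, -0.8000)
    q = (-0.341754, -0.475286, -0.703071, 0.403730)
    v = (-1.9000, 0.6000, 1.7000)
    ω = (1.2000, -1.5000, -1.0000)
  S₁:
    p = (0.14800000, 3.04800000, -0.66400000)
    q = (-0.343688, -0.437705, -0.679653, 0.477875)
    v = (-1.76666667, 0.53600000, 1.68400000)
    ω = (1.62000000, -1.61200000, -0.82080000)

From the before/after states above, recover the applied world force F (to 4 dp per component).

velocity change Δv = (0.13333333, -0.06400000, -0.01600000)
applied force F = (2.5000, -1.2000, -0.3000)

F = (2.5000, -1.2000, -0.3000)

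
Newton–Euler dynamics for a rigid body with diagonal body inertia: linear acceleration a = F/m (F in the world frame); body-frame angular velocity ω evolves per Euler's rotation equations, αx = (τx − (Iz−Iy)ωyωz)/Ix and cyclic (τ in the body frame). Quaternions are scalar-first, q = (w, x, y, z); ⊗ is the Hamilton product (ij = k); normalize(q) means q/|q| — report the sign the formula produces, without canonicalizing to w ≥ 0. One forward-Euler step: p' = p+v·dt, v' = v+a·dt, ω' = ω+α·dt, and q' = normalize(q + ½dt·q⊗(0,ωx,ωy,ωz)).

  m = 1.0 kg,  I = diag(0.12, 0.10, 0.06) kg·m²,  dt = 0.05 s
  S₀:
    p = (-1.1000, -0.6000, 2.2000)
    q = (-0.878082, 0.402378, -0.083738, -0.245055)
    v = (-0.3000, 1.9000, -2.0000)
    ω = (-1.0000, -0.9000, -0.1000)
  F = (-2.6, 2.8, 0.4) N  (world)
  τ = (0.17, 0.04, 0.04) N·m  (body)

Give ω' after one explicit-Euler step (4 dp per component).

ω×(Iω) gyroscopic = (-0.0036, 0.0060, -0.0180)
(τ − ω×Iω)/I = (1.4467, 0.3400, 0.9667)
ω + α·dt = (-0.9277, -0.8830, -0.0517)

ω' = (-0.9277, -0.8830, -0.0517)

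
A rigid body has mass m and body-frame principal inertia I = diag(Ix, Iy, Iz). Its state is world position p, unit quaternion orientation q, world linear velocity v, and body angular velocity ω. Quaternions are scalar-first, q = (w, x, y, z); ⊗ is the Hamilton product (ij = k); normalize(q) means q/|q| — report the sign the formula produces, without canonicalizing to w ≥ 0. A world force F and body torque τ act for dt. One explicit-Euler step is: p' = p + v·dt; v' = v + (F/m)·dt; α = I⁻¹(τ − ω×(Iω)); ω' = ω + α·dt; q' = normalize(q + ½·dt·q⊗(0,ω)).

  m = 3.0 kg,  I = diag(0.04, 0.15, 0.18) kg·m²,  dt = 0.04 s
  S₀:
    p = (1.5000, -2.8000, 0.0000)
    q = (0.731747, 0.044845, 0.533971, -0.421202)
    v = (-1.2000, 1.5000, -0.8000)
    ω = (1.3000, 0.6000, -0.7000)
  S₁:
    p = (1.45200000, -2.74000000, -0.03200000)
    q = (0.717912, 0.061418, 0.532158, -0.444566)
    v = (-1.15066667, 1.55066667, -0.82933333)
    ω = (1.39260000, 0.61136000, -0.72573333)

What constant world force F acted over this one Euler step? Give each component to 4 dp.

F = (3.7000, 3.8000, -2.2000)

velocity change Δv = (0.04933333, 0.05066667, -0.02933333)
applied force F = (3.7000, 3.8000, -2.2000)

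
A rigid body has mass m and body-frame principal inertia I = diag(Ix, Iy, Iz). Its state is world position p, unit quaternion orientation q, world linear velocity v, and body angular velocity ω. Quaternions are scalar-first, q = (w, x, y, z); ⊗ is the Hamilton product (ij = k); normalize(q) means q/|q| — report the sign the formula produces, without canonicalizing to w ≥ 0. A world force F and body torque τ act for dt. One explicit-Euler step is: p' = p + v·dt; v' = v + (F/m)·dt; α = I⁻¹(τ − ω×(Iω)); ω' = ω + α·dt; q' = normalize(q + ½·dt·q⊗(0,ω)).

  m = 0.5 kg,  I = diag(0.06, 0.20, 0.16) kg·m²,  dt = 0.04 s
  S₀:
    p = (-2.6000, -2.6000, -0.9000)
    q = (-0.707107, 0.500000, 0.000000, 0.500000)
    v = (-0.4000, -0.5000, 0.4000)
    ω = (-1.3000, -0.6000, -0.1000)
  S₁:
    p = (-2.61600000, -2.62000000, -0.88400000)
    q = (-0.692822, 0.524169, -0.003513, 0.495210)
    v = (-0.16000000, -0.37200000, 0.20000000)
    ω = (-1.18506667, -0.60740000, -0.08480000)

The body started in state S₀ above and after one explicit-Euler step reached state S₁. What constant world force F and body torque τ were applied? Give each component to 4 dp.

rate change Δω = (0.11493333, -0.00740000, 0.01520000)
ω₀×(Iω₀) = (-0.0024, -0.0130, 0.1092)
τ = I·(Δω/dt) + ω₀×(Iω₀) = (0.1700, -0.0500, 0.1700)
velocity change Δv = (0.24000000, 0.12800000, -0.20000000)
applied force F = (3.0000, 1.6000, -2.5000)

F = (3.0000, 1.6000, -2.5000)
τ = (0.1700, -0.0500, 0.1700)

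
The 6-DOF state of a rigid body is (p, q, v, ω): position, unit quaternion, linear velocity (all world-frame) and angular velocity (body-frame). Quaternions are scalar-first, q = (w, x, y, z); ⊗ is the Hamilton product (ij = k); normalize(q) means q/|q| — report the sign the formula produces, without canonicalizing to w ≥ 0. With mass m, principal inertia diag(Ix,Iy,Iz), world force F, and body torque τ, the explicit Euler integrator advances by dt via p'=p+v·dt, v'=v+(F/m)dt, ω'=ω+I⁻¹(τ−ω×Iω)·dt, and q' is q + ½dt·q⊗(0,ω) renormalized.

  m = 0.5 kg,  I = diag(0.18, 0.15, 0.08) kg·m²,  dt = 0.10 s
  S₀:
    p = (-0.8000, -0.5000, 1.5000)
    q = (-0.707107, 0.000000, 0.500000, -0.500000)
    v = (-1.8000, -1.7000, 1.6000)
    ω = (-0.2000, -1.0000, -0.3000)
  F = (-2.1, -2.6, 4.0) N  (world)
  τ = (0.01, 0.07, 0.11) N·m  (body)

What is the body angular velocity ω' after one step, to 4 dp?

ω' = (-0.1828, -0.9573, -0.1550)

(τ − ω×Iω)/I = (0.1722, 0.4267, 1.4500)
ω' = ω + α·dt = (-0.1828, -0.9573, -0.1550)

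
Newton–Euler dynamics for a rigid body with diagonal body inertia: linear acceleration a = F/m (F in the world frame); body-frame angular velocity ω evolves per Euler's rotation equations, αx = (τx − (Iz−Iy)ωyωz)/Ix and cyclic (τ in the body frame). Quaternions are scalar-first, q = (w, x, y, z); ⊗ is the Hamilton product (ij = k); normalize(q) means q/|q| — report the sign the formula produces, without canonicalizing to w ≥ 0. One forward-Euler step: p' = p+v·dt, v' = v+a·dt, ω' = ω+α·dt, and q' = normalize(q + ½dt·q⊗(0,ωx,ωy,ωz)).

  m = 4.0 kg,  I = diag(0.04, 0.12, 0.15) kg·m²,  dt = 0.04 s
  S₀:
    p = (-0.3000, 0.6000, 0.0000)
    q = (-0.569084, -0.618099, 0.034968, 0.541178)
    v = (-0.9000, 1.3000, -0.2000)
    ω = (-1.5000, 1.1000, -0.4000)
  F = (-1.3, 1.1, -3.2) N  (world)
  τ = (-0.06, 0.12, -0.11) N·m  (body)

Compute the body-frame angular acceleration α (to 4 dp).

ω×(Iω) gyroscopic = (-0.0132, -0.0660, -0.1320)
α = I⁻¹(τ − ω×Iω) = (-1.1700, 1.5500, 0.1467)

α = (-1.1700, 1.5500, 0.1467)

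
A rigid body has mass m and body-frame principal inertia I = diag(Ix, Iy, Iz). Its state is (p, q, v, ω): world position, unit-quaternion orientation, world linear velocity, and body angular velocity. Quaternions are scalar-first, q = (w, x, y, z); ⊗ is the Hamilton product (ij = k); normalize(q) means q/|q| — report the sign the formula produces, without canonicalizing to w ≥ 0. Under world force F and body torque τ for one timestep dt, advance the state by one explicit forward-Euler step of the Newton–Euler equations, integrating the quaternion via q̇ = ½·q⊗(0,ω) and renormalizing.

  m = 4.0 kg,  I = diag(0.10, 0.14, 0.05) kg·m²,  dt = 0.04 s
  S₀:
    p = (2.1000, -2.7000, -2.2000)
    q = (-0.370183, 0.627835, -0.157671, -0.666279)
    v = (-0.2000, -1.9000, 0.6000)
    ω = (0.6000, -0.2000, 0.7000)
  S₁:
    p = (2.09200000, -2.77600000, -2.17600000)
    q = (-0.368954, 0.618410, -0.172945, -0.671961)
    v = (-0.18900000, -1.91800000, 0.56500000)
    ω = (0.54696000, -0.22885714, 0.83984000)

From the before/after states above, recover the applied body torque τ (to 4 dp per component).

ω₁ − ω₀ = (-0.05304000, -0.02885714, 0.13984000)
precession coupling = (0.0126, 0.0210, -0.0048)
τ = I·(Δω/dt) + ω₀×(Iω₀) = (-0.1200, -0.0800, 0.1700)

τ = (-0.1200, -0.0800, 0.1700)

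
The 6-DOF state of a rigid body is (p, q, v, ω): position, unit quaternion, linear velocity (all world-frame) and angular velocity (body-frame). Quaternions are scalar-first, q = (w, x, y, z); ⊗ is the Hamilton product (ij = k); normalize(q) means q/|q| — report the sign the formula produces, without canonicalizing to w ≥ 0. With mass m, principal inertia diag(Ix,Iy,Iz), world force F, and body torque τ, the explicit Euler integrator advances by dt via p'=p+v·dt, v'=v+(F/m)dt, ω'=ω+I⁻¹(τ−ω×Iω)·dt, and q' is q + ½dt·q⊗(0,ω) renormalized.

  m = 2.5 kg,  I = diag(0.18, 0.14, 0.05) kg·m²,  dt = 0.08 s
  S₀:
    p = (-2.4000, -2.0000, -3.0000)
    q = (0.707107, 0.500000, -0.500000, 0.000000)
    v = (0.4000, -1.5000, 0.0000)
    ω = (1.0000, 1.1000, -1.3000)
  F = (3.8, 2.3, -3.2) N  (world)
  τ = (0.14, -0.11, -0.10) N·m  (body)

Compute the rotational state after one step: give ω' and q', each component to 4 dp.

ω' = (1.0050, 1.1337, -1.3896)
q' = (0.7069, 0.5526, -0.4415, 0.0052)

gyro term ω×Iω = (0.1287, -0.1690, -0.0440)
angular accel α = (0.0628, 0.4214, -1.1200)
ω + α·dt = (1.0050, 1.1337, -1.3896)
q⊗(0,ω) = (0.0500000, 1.3571070, 1.4278177, 0.1307609)
q' = normalize(q + ½dt·q⊗(0,ω)) = (0.7069, 0.5526, -0.4415, 0.0052)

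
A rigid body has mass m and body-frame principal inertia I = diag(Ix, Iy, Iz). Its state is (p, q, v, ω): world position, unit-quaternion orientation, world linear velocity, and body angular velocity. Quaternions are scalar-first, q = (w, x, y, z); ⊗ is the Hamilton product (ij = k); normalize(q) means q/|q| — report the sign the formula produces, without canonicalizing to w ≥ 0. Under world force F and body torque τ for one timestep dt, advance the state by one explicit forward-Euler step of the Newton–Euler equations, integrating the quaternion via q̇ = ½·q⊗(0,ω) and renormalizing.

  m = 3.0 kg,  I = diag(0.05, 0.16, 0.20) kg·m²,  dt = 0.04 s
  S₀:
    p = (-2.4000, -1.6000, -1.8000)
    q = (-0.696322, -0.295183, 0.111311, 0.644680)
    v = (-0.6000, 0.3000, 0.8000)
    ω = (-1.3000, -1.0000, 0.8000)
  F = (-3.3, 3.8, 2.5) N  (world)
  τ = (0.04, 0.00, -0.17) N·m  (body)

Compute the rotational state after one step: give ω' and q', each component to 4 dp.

ω' = (-1.2424, -1.0390, 0.7374)
q' = (-0.7116, -0.2622, 0.1131, 0.6419)

gyro term ω×Iω = (-0.0320, 0.1560, 0.1430)
angular accel α = (1.4400, -0.9750, -1.5650)
new body rate ω' = (-1.2424, -1.0390, 0.7374)
2q̇ = q⊗(0,ω) = (-0.7881709, 1.6389474, 0.0943844, -0.1171703)
q' = normalize(q + ½dt·q⊗(0,ω)) = (-0.7116, -0.2622, 0.1131, 0.6419)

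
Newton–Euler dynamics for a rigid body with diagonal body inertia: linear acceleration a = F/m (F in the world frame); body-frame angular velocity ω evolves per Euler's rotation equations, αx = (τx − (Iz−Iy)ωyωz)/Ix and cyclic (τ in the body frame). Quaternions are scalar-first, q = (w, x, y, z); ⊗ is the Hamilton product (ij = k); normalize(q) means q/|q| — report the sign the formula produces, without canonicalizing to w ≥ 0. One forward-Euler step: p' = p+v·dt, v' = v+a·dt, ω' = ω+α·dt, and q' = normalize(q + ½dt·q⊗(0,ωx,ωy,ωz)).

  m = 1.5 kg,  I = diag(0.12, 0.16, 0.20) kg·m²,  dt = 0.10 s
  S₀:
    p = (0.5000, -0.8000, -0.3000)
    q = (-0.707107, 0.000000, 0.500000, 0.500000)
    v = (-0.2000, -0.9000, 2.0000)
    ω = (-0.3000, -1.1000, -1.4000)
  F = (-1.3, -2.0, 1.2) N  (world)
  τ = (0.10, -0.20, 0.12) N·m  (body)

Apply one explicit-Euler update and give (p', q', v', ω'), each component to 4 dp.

p' = (0.4800, -0.8900, -0.1000)
q' = (-0.6420, 0.0031, 0.5292, 0.5547)
v' = (-0.2867, -1.0333, 2.0800)
ω' = (-0.2680, -1.2040, -1.3466)

ω×(Iω) gyroscopic = (0.0616, -0.0336, 0.0132)
α = I⁻¹(τ − ω×Iω) = (0.3200, -1.0400, 0.5340)
ω + α·dt = (-0.2680, -1.2040, -1.3466)
2q̇ = q⊗(0,ω) = (1.2500000, 0.0621321, 0.6278177, 1.1399498)
q + ½dt·q⊗(0,ω), renormalized = (-0.6420, 0.0031, 0.5292, 0.5547)
linear accel F/m = (-0.8667, -1.3333, 0.8000)
p' = p + v·dt = (0.4800, -0.8900, -0.1000)
v + (F/m)dt = (-0.2867, -1.0333, 2.0800)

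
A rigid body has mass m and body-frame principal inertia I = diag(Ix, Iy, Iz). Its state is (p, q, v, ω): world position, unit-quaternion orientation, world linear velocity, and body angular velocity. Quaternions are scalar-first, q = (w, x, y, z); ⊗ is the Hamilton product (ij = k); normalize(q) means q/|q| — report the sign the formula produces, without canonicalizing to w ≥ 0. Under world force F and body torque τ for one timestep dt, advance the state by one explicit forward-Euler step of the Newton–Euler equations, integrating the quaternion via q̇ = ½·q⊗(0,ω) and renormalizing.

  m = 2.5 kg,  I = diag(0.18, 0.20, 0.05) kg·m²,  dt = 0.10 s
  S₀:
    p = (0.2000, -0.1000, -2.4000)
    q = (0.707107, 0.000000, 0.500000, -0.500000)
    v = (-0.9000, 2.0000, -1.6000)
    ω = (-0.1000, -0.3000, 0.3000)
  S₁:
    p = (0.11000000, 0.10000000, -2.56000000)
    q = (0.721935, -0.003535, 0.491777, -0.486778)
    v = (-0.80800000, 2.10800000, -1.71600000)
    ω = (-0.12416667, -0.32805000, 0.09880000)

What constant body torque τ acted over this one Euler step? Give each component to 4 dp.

τ = (-0.0300, -0.0600, -0.1000)

rate change Δω = (-0.02416667, -0.02805000, -0.20120000)
τ = I·(Δω/dt) + ω₀×(Iω₀) = (-0.0300, -0.0600, -0.1000)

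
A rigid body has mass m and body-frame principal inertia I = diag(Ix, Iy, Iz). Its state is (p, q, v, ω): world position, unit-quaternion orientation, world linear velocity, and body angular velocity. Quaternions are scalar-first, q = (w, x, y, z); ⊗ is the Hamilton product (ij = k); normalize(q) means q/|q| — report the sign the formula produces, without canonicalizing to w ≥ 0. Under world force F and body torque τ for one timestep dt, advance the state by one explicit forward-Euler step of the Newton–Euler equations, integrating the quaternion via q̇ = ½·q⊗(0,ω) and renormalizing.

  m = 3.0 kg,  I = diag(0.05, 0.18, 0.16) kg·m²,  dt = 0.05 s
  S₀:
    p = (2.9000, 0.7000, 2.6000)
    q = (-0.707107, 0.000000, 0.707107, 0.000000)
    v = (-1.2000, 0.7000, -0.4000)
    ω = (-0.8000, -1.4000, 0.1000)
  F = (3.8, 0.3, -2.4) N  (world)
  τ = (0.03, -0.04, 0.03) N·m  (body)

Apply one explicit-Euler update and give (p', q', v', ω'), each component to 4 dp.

p' = (2.8400, 0.7350, 2.5800)
q' = (-0.6818, 0.0159, 0.7313, 0.0124)
v' = (-1.1367, 0.7050, -0.4400)
ω' = (-0.7728, -1.4136, 0.0639)

a = F/m = (1.2667, 0.1000, -0.8000)
p' = p + v·dt = (2.8400, 0.7350, 2.5800)
v + (F/m)dt = (-1.1367, 0.7050, -0.4400)
angular accel α = (0.5440, -0.2711, -0.7225)
ω + α·dt = (-0.7728, -1.4136, 0.0639)
q⊗(0,ω) = (0.9899498, 0.6363963, 0.9899498, 0.4949749)
updated quaternion q' = (-0.6818, 0.0159, 0.7313, 0.0124)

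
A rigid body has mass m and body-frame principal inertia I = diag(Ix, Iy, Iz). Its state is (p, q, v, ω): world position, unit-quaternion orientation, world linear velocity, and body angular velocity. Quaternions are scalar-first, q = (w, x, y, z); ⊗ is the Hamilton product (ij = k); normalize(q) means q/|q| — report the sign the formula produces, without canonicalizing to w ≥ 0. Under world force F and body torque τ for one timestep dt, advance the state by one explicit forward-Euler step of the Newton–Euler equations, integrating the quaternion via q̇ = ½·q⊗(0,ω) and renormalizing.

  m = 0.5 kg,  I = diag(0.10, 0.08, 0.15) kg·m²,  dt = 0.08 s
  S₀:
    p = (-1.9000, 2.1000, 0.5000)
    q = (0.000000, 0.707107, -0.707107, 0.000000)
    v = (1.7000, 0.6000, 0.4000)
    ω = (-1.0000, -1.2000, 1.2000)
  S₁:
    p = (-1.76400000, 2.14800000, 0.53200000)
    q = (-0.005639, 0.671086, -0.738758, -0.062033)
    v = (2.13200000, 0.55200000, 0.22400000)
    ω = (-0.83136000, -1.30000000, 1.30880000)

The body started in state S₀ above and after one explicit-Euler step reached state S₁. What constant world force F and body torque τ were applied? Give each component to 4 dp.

Δω = ω₁−ω₀ = (0.16864000, -0.10000000, 0.10880000)
gyro term ω₀×Iω₀ = (-0.1008, 0.0600, -0.0240)
τ = I·(Δω/dt) + ω₀×(Iω₀) = (0.1100, -0.0400, 0.1800)
Δv = v₁−v₀ = (0.43200000, -0.04800000, -0.17600000)
m·(v₁−v₀)/dt = (2.7000, -0.3000, -1.1000)

F = (2.7000, -0.3000, -1.1000)
τ = (0.1100, -0.0400, 0.1800)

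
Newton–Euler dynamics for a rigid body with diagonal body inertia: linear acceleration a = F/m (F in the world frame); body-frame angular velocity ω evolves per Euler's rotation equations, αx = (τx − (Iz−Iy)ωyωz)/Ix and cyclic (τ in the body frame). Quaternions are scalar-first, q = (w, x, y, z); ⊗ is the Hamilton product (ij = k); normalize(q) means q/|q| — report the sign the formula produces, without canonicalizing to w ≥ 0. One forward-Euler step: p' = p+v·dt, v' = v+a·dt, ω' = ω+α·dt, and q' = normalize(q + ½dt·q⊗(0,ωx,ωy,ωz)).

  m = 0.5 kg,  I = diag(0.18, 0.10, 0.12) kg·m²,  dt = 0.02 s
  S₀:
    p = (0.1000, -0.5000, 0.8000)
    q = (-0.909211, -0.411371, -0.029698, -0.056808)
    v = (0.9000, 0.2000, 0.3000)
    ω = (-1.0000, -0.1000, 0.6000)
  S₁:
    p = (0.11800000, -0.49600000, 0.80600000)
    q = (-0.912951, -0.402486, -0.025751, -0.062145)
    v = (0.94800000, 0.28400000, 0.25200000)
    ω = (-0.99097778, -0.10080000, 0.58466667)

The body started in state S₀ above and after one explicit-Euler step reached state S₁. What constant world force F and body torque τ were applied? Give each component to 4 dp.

rate change Δω = (0.00902222, -0.00080000, -0.01533333)
precession coupling = (-0.0012, -0.0360, -0.0080)
τ = I·(Δω/dt) + ω₀×(Iω₀) = (0.0800, -0.0400, -0.1000)
velocity change Δv = (0.04800000, 0.08400000, -0.04800000)
applied force F = (1.2000, 2.1000, -1.2000)

F = (1.2000, 2.1000, -1.2000)
τ = (0.0800, -0.0400, -0.1000)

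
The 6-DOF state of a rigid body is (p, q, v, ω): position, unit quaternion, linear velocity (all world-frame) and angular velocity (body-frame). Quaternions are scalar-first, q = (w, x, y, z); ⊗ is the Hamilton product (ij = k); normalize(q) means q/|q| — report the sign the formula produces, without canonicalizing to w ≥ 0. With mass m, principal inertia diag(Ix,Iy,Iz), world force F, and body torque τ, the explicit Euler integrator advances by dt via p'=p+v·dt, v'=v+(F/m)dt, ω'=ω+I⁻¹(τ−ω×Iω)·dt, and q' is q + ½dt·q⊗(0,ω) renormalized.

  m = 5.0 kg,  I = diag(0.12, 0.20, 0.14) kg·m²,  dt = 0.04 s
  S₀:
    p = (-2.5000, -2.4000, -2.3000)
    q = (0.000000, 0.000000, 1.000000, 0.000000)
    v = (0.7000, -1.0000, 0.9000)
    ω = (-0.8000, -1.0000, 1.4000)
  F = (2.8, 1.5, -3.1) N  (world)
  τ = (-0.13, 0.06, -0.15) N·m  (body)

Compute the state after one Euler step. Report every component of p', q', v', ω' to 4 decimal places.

new position p' = (-2.4720, -2.4400, -2.2640)
new velocity v' = (0.7224, -0.9880, 0.8752)
precession coupling ω×(Iω) = (0.0840, 0.0224, 0.0640)
angular accel α = (-1.7833, 0.1880, -1.5286)
ω + α·dt = (-0.8713, -0.9925, 1.3389)
Hamilton product q⊗(0,ω) = (1.0000000, 1.4000000, 0.0000000, 0.8000000)
q' = normalize(q + ½dt·q⊗(0,ω)) = (0.0200, 0.0280, 0.9993, 0.0160)

p' = (-2.4720, -2.4400, -2.2640)
q' = (0.0200, 0.0280, 0.9993, 0.0160)
v' = (0.7224, -0.9880, 0.8752)
ω' = (-0.8713, -0.9925, 1.3389)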